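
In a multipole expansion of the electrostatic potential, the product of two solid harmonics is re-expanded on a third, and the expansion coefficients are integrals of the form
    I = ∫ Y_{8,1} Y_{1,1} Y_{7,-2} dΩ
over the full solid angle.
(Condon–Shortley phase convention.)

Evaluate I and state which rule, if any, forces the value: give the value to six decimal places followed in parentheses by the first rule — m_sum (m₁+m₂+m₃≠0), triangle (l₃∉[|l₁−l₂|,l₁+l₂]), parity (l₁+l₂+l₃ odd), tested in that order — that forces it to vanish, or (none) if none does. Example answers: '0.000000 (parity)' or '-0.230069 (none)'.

m-sum 0 ✓  L=16 even ✓  7≤7≤9 ✓
Π(2lᵢ+1) = 17×3×15 = 765
triangle coeff Δ(8,1,7) = 1/2040
Σ_t [1,1]: t=1:−1/25401600 = -1/25401600
(3j)²=8/255 [(8 1 7; 0 0 0)], sign=+1
Σ_t [2,2]: t=2:+1/87091200 = 1/87091200
(3j)²=7/680 [(8 1 7; 1 1 -2)], sign=-1
⇒ 4πI² = 21/85
I = (-1)√(21/85/(4π)) = -0.14021525
No selection rule forces the value: the integral is nonzero (none).

-0.140215 (none)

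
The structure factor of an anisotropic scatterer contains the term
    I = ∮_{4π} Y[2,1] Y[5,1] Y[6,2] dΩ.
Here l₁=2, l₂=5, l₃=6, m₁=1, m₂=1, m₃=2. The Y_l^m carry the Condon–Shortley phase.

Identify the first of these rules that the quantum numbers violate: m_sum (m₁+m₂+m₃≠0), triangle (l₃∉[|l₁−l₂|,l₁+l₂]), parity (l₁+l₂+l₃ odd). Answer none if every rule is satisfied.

m₁+m₂+m₃ = 1 + 1 + 2 = 4  ✗
triangle: |2−5|=3 ≤ l₃=6 ≤ 2+5=7
parity: l₁+l₂+l₃ = 13 is odd

m_sum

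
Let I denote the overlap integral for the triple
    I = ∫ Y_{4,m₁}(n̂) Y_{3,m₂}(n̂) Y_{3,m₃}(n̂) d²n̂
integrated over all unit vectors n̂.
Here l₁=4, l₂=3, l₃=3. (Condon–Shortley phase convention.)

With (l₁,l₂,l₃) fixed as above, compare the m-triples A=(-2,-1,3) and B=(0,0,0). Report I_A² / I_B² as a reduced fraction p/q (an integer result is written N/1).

Same 4,3,3: normalisation and zero-m 3j drop out of the ratio.
A: Δ: 4! 4! 2! / 11! → 1/34650; sum: t=2:+1/192 = 1/192; 3j²(4 3 3; -2 -1 3) = Δ·Π!·Σ² = 3/77  (sign +1)
B: Δ: 4! 4! 2! / 11! → 1/34650; sum: t=1:−1/72 t=2:+1/16 t=3:−1/72 = 5/144; 3j²(4 3 3; 0 0 0) = Δ·Π!·Σ² = 2/77  (sign -1)
I_A²/I_B² = (3/77)/(2/77) = 3/2

3/2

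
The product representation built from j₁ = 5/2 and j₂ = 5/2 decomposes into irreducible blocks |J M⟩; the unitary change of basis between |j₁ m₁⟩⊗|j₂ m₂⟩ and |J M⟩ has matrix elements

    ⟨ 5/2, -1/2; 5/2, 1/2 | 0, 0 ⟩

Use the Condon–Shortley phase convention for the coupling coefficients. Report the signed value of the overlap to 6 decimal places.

−√(1/6) ≈ -0.408248

triangle: 5!·0!·0!/6! = 120/720
(j±m)!: 2!·3!·3!·2!·0!·0! = 144
prefactor² = (2J+1)·Δ·N² = 24
  k=3: −1/(3!·2!·0!·0!·0!·0!) = -1/12
Σ = -1/12  ⇒  CG² = 24·(-1/12)² = 1/6
CG = −√(1/6) = -0.408248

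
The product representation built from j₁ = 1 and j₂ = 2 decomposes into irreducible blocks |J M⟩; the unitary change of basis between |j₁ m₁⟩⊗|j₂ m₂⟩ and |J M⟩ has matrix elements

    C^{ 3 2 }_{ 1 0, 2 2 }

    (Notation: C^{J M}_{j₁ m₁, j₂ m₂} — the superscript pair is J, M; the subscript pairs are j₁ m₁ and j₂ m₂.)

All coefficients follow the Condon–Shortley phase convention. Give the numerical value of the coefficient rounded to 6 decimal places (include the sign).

j₁+j₂−J=0  J+j₁−j₂=2  J−j₁+j₂=4  j₁+j₂+J+1=7
(j₁±m₁, j₂±m₂, J±M) = (1,1,4,0,5,1)
P² = 192
sum k=0..0:
  [0] +1/24 = 1/24
S = 1/24
C² = P²·S² = 1/3 ; C = +0.577350

+√(1/3) ≈ +0.577350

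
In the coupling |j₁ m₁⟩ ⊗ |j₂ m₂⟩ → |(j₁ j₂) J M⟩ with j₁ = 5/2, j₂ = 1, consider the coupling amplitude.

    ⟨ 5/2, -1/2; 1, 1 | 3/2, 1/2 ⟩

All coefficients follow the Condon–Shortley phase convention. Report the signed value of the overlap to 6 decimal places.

+0.447214

j₁+j₂−J=2  J+j₁−j₂=3  J−j₁+j₂=0  j₁+j₂+J+1=6
(j₁±m₁, j₂±m₂, J±M) = (2,3,2,0,2,1)
P² = 16/5
sum k=2..2:
  [2] +1/4 = 1/4
S = 1/4
C² = P²·S² = 1/5 ; C = +0.447214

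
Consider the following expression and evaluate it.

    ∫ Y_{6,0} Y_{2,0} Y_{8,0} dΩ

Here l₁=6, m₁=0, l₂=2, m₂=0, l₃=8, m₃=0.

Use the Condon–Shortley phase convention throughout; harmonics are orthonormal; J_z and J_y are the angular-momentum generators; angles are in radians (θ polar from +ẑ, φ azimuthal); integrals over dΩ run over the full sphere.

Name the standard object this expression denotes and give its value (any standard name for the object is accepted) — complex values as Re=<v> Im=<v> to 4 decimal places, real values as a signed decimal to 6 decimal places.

Gaunt coefficient, +0.237614

This is a Gaunt coefficient — the integral of a triple product of spherical harmonics over the sphere.
Checks pass: Σm=0; 16 even; l₃=8∈[4,8].
(2·6+1)(2·2+1)(2·8+1) = 1105
Δ: 0! 12! 4! / 17! → 1/30940
sum: t=0:+1/2073600 = 1/2073600
3j²(6 2 8; 0 0 0) = Δ·Π!·Σ² = 28/1105  (sign +1)
(m-triple is (0,0,0) — same symbol as above.)
combine: 4πI² = 1105·28/1105·28/1105 = 784/1105
take √, sign +1: I = 0.23761396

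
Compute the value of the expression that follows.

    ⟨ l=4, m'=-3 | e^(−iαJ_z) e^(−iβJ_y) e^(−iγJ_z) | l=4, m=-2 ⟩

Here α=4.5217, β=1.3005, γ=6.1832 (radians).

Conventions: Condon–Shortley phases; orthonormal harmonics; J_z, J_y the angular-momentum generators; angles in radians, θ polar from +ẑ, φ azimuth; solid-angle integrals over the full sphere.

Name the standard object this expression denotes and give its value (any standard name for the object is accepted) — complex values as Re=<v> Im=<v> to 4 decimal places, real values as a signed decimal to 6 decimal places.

This is a Wigner D-matrix element — the rotation-matrix element ⟨l m'| R(α,β,γ) |l m⟩ in the angular-momentum basis.
D^4_{-3,-2}(4.5217,1.3005,6.1832) = e^{-i·-3·4.5217}·d^4_{-3,-2}(1.3005)·e^{-i·-2·6.1832}. Compute d first:
Half-angle: c=0.795932, s=0.605385. N=√(1·5040·2·720)=2693.993318
k∈{1,2} keeps every argument non-negative
  k=1: (−1)^0·2693.9933/(720)·0.7959^7·0.6054^1 = +0.458384
  k=2: (−1)^1·2693.9933/(240)·0.7959^5·0.6054^3 = -0.795540
d^4_{-3,-2}(1.3005) = +0.458384 -0.795540 = -0.337156
Attach z-rotation phases: D = e^{-i(-3)(4.5217)}·(-0.337156)·e^{-i(-2)(6.1832)} = -0.235199-0.241569i

Wigner D-matrix element, Re=-0.2352 Im=-0.2416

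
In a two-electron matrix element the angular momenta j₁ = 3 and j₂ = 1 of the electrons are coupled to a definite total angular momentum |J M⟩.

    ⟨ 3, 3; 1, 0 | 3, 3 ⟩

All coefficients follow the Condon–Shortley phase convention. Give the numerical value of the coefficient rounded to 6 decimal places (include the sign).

triangle: 1!×5!×1!/8! = 120/40320
(j±m)!: 6!×0!×1!×1!×6!×0! = 518400
prefactor² = (2J+1)×Δ×N² = 10800
  k=0: +1/(0!×1!×0!×1!×5!×0!) = 1/120
Σ = 1/120  ⇒  CG² = 10800×(1/120)² = 3/4
CG = +√(3/4) = +0.866025

+√(3/4) ≈ +0.866025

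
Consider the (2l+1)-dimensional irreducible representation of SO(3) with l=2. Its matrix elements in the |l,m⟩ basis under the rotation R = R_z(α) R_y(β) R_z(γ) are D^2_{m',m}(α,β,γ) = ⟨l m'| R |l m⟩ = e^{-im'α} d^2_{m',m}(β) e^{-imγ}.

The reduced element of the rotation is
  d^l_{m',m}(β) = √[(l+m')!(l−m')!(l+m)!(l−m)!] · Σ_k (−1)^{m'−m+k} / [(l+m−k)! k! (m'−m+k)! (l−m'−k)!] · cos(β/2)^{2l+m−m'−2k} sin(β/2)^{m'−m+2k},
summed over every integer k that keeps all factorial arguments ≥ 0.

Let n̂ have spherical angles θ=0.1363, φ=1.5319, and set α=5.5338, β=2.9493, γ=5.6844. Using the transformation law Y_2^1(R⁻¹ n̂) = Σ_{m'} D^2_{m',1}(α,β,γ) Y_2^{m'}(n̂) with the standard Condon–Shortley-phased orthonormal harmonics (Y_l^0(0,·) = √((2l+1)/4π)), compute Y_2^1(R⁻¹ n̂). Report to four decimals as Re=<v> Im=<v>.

Re=-0.1090 Im=0.0209

Need the full column D^2_{m',1} for m'=−2..2 at α=5.5338, β=2.9493, γ=5.6844.
cos(β/2)=0.095998, sin(β/2)=0.995382
d^2_{-2,1}: single k=3 term ⇒ +0.189349;  D = +0.117703-0.148320i
d^2_{-1,1}: k∈[2..3] ⇒ +0.027392 -0.981654 = -0.954261;  D = -0.943460+0.143169i
d^2_{0,1}: k∈[1..2] ⇒ +0.002157 -0.231904 = -0.229747;  D = -0.189776-0.129494i
d^2_{1,1}: k∈[0..1] ⇒ +0.000085 -0.027392 = -0.027307;  D = -0.006029-0.026633i
d^2_{2,1}: single k=0 term ⇒ -0.001761;  D = +0.000885-0.001522i
Y_2^{m'}(θ=0.1363,φ=1.5319) and Σ D·Y over m':
  (+0.1177-0.1483i)·(-0.0071-0.0006i)  (-0.9435+0.1432i)·(+0.0040-0.1039i)  (-0.1898-0.1295i)·(+0.6133+0.0000i)  (-0.0060-0.0266i)·(-0.0040-0.1039i)  (+0.0009-0.0015i)·(-0.0071+0.0006i)
Y_2^1(R⁻¹ n̂) = -0.108997+0.020938i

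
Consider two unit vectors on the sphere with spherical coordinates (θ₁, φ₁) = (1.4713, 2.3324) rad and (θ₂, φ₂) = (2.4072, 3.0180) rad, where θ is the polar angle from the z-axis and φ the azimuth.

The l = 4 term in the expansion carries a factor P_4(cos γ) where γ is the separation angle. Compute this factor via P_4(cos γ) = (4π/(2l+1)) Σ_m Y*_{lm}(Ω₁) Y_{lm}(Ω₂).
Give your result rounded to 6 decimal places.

Expand P_4 via completeness: Σ_{m} conj(Y_{4,m}) at Ω₁ times Y_{4,m} at Ω₂ —
  m=-4: Y*=-0.43188 + 0.04123j  Y=0.07856 + 0.04235j  product -0.03568 - 0.01505j
  m=-3: Y*=0.09257 + 0.08022j  Y=0.26059 + 0.10131j  product 0.01600 + 0.03028j
  m=-2: Y*=0.01467 + 0.30800j  Y=0.41607 + 0.10499j  product -0.02623 + 0.12969j
  m=-1: Y*=0.09458 - 0.09919j  Y=0.19999 + 0.02484j  product 0.02138 - 0.01749j
  m=+0: Y*=0.28640 + 0.00000j  Y=-0.30727 + 0.00000j  product -0.08800 + 0.00000j
  m=+1: Y*=-0.09458 - 0.09919j  Y=-0.19999 + 0.02484j  product 0.02138 + 0.01749j
  m=+2: Y*=0.01467 - 0.30800j  Y=0.41607 - 0.10499j  product -0.02623 - 0.12969j
  m=+3: Y*=-0.09257 + 0.08022j  Y=-0.26059 + 0.10131j  product 0.01600 - 0.03028j
  m=+4: Y*=-0.43188 - 0.04123j  Y=0.07856 - 0.04235j  product -0.03568 + 0.01505j
Σ over m = -0.13707 - 0.00000j; ×(4π/9) → -0.19139 - 0.00000j. Real part: -0.191389

-0.191389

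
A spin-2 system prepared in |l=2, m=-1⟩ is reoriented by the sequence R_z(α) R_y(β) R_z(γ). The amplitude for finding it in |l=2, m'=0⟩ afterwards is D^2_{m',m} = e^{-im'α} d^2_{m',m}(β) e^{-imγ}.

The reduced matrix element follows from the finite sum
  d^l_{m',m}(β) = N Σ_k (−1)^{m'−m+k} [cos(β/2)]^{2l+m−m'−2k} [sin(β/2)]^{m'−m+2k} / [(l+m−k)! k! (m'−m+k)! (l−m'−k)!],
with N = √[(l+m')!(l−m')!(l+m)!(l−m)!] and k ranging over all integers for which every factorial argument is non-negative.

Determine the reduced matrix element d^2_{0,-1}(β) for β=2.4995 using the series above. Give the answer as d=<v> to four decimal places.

d=0.5874

d^2_{0,-1}(β=2.4995) via the finite sum:
Half-angle: c=0.315560, s=0.948906. N=√(2·2·1·6)=4.898979
k∈{0,1} keeps every argument non-negative
  k=0: (−1)^1·4.8990/(2)·0.3156^3·0.9489^1 = -0.073037
  k=1: (−1)^2·4.8990/(2)·0.3156^1·0.9489^3 = +0.660429
d^2_{0,-1}(2.4995) = -0.073037 +0.660429 = +0.587392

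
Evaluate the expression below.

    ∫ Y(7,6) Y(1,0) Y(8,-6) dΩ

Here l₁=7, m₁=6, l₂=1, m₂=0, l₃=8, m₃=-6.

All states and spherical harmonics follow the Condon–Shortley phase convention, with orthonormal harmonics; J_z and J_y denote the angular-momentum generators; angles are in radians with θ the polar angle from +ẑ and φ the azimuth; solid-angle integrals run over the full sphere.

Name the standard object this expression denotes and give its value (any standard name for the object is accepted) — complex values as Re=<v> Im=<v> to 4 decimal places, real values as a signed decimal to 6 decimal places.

Gaunt coefficient, +0.161907

This is a Gaunt coefficient — the integral of a triple product of spherical harmonics over the sphere.
m-sum 0 ✓  L=16 even ✓  6≤8≤8 ✓
Π(2lᵢ+1) = 15×3×17 = 765
triangle coeff Δ(7,1,8) = 1/2040
Σ_t [0,0]: t=0:+1/25401600 = 1/25401600
(3j)²=8/255 [(7 1 8; 0 0 0)], sign=+1
Σ_t [0,0]: t=0:+1/6227020800 = 1/6227020800
(3j)²=7/510 [(7 1 8; 6 0 -6)], sign=+1
⇒ 4πI² = 28/85
I = (+1)√(28/85/(4π)) = 0.16190663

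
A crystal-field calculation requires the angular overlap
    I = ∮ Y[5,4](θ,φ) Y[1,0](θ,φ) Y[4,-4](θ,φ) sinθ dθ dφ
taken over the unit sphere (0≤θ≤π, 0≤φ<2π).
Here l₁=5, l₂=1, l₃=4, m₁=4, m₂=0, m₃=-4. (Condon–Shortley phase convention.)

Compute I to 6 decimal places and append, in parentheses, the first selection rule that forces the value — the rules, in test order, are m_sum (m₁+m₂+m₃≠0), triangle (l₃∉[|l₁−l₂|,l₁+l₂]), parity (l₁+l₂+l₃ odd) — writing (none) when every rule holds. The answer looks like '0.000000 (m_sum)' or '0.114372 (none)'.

0.147319 (none)

Checks pass: Σm=0; 10 even; l₃=4∈[4,6].
(2·5+1)(2·1+1)(2·4+1) = 297
Δ: 2! 8! 0! / 11! → 1/495
sum: t=1:−1/576 = -1/576
3j²(5 1 4; 0 0 0) = Δ·Π!·Σ² = 5/99  (sign -1)
sum: t=1:−1/40320 = -1/40320
3j²(5 1 4; 4 0 -4) = Δ·Π!·Σ² = 1/55  (sign -1)
combine: 4πI² = 297·5/99·1/55 = 3/11
take √, sign +1: I = 0.14731920
No selection rule forces the value: the integral is nonzero (none).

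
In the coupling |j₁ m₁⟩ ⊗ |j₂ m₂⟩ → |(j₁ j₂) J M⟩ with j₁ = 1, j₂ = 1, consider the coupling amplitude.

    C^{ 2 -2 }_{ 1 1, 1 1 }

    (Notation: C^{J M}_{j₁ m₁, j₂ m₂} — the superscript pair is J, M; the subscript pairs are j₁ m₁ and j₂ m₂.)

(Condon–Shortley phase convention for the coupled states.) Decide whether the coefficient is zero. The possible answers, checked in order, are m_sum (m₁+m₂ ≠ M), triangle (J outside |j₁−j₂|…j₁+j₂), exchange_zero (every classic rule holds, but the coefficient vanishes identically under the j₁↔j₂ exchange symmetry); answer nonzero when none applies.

m-sum: m₁+m₂ = 1+1 = 2, M = -2  ✗ ⇒ coefficient is 0

m_sum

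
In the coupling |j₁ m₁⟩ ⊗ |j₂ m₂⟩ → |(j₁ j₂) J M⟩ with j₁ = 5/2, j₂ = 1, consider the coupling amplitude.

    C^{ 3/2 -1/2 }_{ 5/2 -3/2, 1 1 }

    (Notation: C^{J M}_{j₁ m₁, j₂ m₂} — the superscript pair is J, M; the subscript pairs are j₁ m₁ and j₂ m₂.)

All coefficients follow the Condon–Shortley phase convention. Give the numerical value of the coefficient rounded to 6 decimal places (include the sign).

√[4·2!3!0!/6! · 1!4!2!0!1!2!] = √(32/5)
  +(−1)^2/∏(2,0,2,0,1,0)! = 1/4  (running 1/4)
⟨..|..⟩ = √(32/5)·(1/4) = +0.632456

+0.632456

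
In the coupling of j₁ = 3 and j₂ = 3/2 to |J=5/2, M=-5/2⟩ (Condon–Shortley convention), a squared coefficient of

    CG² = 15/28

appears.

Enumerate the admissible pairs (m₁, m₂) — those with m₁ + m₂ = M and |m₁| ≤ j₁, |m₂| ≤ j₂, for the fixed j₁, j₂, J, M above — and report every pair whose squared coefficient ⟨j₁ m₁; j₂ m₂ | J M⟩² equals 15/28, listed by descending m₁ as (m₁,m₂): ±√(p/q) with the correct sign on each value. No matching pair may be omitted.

Admissible pairs with m₁+m₂ = M = -5/2: (-3,1/2), (-2,-1/2), (-1,-3/2)
  (m₁,m₂)=(-1,-3/2): CG² = 3/28, CG = +√(3/28)
  (m₁,m₂)=(-2,-1/2): CG² = 5/14, CG = −√(5/14)
  (m₁,m₂)=(-3,1/2): CG² = 15/28, CG = +√(15/28)   ← matches the target
Pairs with CG² = 15/28: (-3,1/2): +√(15/28)

(-3,1/2): +√(15/28)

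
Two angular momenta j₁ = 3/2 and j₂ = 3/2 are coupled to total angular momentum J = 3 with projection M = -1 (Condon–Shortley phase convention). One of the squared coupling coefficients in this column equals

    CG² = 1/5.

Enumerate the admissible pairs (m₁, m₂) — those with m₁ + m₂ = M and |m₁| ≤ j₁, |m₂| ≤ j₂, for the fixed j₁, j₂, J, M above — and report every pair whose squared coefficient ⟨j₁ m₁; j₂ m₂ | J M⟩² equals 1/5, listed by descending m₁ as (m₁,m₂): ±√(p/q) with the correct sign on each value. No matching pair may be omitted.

Admissible pairs with m₁+m₂ = M = -1: (-3/2,1/2), (-1/2,-1/2), (1/2,-3/2)
  (m₁,m₂)=(1/2,-3/2): CG² = 1/5, CG = +√(1/5)   ← matches the target
  (m₁,m₂)=(-1/2,-1/2): CG² = 3/5, CG = +√(3/5)
  (m₁,m₂)=(-3/2,1/2): CG² = 1/5, CG = +√(1/5)   ← matches the target
Pairs with CG² = 1/5: (1/2,-3/2): +√(1/5); (-3/2,1/2): +√(1/5)

(1/2,-3/2): +√(1/5); (-3/2,1/2): +√(1/5)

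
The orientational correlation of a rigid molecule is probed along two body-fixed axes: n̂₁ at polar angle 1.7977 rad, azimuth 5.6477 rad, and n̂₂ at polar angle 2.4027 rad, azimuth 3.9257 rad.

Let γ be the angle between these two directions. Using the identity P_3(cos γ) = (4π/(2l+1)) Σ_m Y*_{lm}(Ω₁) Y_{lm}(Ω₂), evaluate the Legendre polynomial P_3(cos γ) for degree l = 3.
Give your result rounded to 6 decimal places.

-0.100410

Summing Y*_{l m}(θ₁,φ₁)·Y_{l m}(θ₂,φ₂) over m ∈ [−3, 3]; prefactor 4π/(2·3+1) = 1.795196:
  m=-3: (-0.127131-0.364417i) × (+0.089768+0.090466i) = +0.021555-0.044214i  (running Σ = +0.021555-0.044214i)
  m=-2: (-0.064468+0.208535i) × (-0.000885+0.342650i) = -0.071397-0.022274i  (running Σ = -0.049842-0.066488i)
  m=-1: (-0.189297+0.139616i) × (-0.266934+0.266246i) = +0.013358-0.087668i  (running Σ = -0.036485-0.154156i)
  m=0: (+0.230608-0.000000i) × (+0.073877+0.000000i) = +0.017037+0.000000i  (running Σ = -0.019448-0.154156i)
  m=1: (+0.189297+0.139616i) × (+0.266934+0.266246i) = +0.013358+0.087668i  (running Σ = -0.006090-0.066488i)
  m=2: (-0.064468-0.208535i) × (-0.000885-0.342650i) = -0.071397+0.022274i  (running Σ = -0.077488-0.044214i)
  m=3: (+0.127131-0.364417i) × (-0.089768+0.090466i) = +0.021555+0.044214i  (running Σ = -0.055933-0.000000i)
Accumulated sum -0.055933-0.000000i; after 4π/(2l+1) scaling, -0.100410-0.000000i ⇒ P_3 = -0.100410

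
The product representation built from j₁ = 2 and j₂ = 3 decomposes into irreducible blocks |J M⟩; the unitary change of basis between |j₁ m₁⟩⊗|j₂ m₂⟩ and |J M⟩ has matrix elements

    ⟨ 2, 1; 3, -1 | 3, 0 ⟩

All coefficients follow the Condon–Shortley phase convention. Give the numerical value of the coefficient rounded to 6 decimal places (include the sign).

+0.182574

j₁+j₂−J=2  J+j₁−j₂=2  J−j₁+j₂=4  j₁+j₂+J+1=9
(j₁±m₁, j₂±m₂, J±M) = (3,1,2,4,3,3)
P² = 96/5
sum k=0..1:
  [0] +1/8 = 1/8
  [1] −1/12 = -1/12
S = 1/24
C² = P²·S² = 1/30 ; C = +0.182574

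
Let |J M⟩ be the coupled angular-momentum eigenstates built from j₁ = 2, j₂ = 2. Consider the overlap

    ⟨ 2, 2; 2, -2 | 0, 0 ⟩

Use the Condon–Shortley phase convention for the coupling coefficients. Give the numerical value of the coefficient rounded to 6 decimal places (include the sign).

+√(1/5) ≈ +0.447214

triangle: 4!×0!×0!/5! = 24/120
(j±m)!: 4!×0!×0!×4!×0!×0! = 576
prefactor² = (2J+1)×Δ×N² = 576/5
  k=0: +1/(0!×4!×0!×0!×0!×0!) = 1/24
Σ = 1/24  ⇒  CG² = 576/5×(1/24)² = 1/5
CG = +√(1/5) = +0.447214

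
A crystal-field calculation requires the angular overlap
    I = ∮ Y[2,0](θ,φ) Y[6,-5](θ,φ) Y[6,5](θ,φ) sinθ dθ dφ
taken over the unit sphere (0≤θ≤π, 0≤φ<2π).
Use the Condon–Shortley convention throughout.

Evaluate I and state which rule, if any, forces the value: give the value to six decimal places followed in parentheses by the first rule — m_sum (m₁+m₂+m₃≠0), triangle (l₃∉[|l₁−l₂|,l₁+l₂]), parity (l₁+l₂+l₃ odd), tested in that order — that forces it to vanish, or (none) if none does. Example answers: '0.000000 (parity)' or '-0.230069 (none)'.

Rules hold: Σm=0, L=14 even, 4≤6≤8.
N = 5·13·13 = 845
Δ = 2!·2!·10!/15! = 1/90090
Racah Σ t=0..2: t=0:+1/69120 t=1:−1/14400 t=2:+1/69120 = -7/172800
⇒ 3j(2 6 6; 0 0 0)² = 14/715, sgn -1
Racah Σ t=0..1: t=0:+1/1451520 t=1:−1/3628800 = 1/2419200
⇒ 3j(2 6 6; 0 -5 5)² = 11/910, sgn -1
4πI² = N·(3j₀)²·(3jₘ)² = 1/5
I = +1·√(0.2/4π) = 0.12615663
No selection rule forces the value: the integral is nonzero (none).

0.126157 (none)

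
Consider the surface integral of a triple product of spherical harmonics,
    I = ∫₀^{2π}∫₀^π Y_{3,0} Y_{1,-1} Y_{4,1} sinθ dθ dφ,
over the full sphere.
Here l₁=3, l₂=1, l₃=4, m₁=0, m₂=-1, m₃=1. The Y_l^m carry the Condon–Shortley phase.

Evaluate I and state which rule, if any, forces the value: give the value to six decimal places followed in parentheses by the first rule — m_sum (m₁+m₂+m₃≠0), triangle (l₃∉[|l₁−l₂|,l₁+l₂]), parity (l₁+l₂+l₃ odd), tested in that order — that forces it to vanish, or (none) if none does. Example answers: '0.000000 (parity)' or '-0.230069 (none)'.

Rules hold: Σm=0, L=8 even, 2≤4≤4.
N = 7·3·9 = 189
Δ = 0!·6!·2!/9! = 1/252
Racah Σ t=0..0: t=0:+1/36 = 1/36
⇒ 3j(3 1 4; 0 0 0)² = 4/63, sgn +1
Racah Σ t=0..0: t=0:+1/72 = 1/72
⇒ 3j(3 1 4; 0 -1 1)² = 5/126, sgn -1
4πI² = N·(3j₀)²·(3jₘ)² = 10/21
I = -1·√(0.47619/4π) = -0.19466390
No selection rule forces the value: the integral is nonzero (none).

-0.194664 (none)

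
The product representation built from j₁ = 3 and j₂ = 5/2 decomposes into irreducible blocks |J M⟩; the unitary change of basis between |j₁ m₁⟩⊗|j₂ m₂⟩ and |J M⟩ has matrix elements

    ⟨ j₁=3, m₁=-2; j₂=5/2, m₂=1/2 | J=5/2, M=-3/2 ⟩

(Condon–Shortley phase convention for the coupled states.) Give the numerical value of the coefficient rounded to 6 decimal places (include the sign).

√[6·3!3!2!/9! · 1!5!3!2!1!4!] = √(288/7)
  +(−1)^2/∏(2,1,3,1,0,1)! = 1/12  (running 1/12)
  +(−1)^3/∏(3,0,2,0,1,2)! = -1/24  (running 1/24)
⟨..|..⟩ = √(288/7)·(1/24) = +0.267261

+√(1/14) ≈ +0.267261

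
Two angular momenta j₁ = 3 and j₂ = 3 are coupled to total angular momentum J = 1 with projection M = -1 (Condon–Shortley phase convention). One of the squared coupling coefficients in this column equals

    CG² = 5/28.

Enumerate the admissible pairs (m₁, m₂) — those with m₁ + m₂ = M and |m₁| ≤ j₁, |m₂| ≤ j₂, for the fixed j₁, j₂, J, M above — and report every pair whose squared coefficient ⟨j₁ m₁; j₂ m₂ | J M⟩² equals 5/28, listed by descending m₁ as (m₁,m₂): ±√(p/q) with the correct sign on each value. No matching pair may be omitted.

(1,-2): −√(5/28); (-2,1): +√(5/28)

Admissible pairs with m₁+m₂ = M = -1: (-3,2), (-2,1), (-1,0), (0,-1), (1,-2), (2,-3)
  (m₁,m₂)=(2,-3): CG² = 3/28, CG = +√(3/28)
  (m₁,m₂)=(1,-2): CG² = 5/28, CG = −√(5/28)   ← matches the target
  (m₁,m₂)=(0,-1): CG² = 3/14, CG = +√(3/14)
  (m₁,m₂)=(-1,0): CG² = 3/14, CG = −√(3/14)
  (m₁,m₂)=(-2,1): CG² = 5/28, CG = +√(5/28)   ← matches the target
  (m₁,m₂)=(-3,2): CG² = 3/28, CG = −√(3/28)
Pairs with CG² = 5/28: (1,-2): −√(5/28); (-2,1): +√(5/28)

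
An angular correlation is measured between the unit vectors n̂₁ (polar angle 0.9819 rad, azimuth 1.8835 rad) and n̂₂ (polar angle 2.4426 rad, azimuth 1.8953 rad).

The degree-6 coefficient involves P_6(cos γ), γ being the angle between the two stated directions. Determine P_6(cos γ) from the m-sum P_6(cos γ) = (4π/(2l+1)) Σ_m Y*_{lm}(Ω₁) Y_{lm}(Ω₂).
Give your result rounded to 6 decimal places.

-0.236169

Addition theorem: P_6(cos γ) = (4π/13) Σ_m Y*_{lm}(Ω₁) Y_{lm}(Ω₂), m = −6…6:
  m=-6: (+0.048028-0.152330i) × (+0.012597+0.031887i) = +0.005462-0.000387i  (running Σ = +0.005462-0.000387i)
  m=-5: (-0.369568+0.002690i) × (+0.141103-0.007305i) = -0.052127+0.003079i  (running Σ = -0.046665+0.002692i)
  m=-4: (+0.128446+0.387623i) × (+0.089727-0.320736i) = +0.135850-0.006417i  (running Σ = +0.089184-0.003725i)
  m=-3: (+0.066052-0.048432i) × (-0.378474-0.257423i) = -0.037466+0.001327i  (running Σ = +0.051718-0.002398i)
  m=-2: (+0.257861+0.186202i) × (-0.191608+0.145361i) = -0.076475+0.001805i  (running Σ = -0.024757-0.000593i)
  m=-1: (+0.065239-0.201784i) × (-0.080753-0.240054i) = -0.053707+0.000634i  (running Σ = -0.078464+0.000041i)
  m=0: (+0.266682-0.000000i) × (-0.327697+0.000000i) = -0.087391+0.000000i  (running Σ = -0.165855+0.000041i)
  m=1: (-0.065239-0.201784i) × (+0.080753-0.240054i) = -0.053707-0.000634i  (running Σ = -0.219562-0.000593i)
  m=2: (+0.257861-0.186202i) × (-0.191608-0.145361i) = -0.076475-0.001805i  (running Σ = -0.296037-0.002398i)
  m=3: (-0.066052-0.048432i) × (+0.378474-0.257423i) = -0.037466-0.001327i  (running Σ = -0.333503-0.003725i)
  m=4: (+0.128446-0.387623i) × (+0.089727+0.320736i) = +0.135850+0.006417i  (running Σ = -0.197654+0.002692i)
  m=5: (+0.369568+0.002690i) × (-0.141103-0.007305i) = -0.052127-0.003079i  (running Σ = -0.249781-0.000387i)
  m=6: (+0.048028+0.152330i) × (+0.012597-0.031887i) = +0.005462+0.000387i  (running Σ = -0.244319+0.000000i)
Accumulated sum -0.244319+0.000000i; after 4π/(2l+1) scaling, -0.236169+0.000000i ⇒ P_6 = -0.236169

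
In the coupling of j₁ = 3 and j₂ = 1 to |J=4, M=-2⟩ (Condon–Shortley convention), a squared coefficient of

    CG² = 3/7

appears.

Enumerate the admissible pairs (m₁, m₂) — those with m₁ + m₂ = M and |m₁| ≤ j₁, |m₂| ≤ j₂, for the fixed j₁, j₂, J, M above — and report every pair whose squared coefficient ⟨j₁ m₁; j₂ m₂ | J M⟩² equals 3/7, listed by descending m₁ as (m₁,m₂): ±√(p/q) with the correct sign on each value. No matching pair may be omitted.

Admissible pairs with m₁+m₂ = M = -2: (-3,1), (-2,0), (-1,-1)
  (m₁,m₂)=(-1,-1): CG² = 15/28, CG = +√(15/28)
  (m₁,m₂)=(-2,0): CG² = 3/7, CG = +√(3/7)   ← matches the target
  (m₁,m₂)=(-3,1): CG² = 1/28, CG = +√(1/28)
Pairs with CG² = 3/7: (-2,0): +√(3/7)

(-2,0): +√(3/7)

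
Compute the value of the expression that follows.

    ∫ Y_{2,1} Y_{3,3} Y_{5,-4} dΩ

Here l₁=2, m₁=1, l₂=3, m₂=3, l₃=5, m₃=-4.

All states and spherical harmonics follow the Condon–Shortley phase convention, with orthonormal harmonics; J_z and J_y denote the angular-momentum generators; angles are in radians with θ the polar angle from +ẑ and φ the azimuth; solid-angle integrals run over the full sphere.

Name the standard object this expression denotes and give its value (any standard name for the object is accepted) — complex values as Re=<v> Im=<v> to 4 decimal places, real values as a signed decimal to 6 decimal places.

This is a Gaunt coefficient — the integral of a triple product of spherical harmonics over the sphere.
Checks pass: Σm=0; 10 even; l₃=5∈[1,5].
(2·2+1)(2·3+1)(2·5+1) = 385
Δ: 0! 4! 6! / 11! → 1/2310
sum: t=0:+1/144 = 1/144
3j²(2 3 5; 0 0 0) = Δ·Π!·Σ² = 10/231  (sign -1)
sum: t=0:+1/4320 = 1/4320
3j²(2 3 5; 1 3 -4) = Δ·Π!·Σ² = 2/55  (sign -1)
combine: 4πI² = 385·10/231·2/55 = 20/33
take √, sign +1: I = 0.21961050

Gaunt coefficient, +0.219610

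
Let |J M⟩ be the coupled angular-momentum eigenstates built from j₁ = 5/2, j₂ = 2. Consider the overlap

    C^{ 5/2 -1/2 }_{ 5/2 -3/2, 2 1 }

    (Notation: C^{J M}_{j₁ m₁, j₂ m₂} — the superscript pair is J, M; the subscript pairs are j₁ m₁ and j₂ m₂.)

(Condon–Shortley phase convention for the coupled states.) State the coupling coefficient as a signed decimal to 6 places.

+√(6/35) ≈ +0.414039

√[6·2!3!2!/8! · 1!4!3!1!2!3!] = √(216/35)
  +(−1)^1/∏(1,1,3,2,0,0)! = -1/12  (running -1/12)
  +(−1)^2/∏(2,0,2,1,1,1)! = 1/4  (running 1/6)
⟨..|..⟩ = √(216/35)·(1/6) = +0.414039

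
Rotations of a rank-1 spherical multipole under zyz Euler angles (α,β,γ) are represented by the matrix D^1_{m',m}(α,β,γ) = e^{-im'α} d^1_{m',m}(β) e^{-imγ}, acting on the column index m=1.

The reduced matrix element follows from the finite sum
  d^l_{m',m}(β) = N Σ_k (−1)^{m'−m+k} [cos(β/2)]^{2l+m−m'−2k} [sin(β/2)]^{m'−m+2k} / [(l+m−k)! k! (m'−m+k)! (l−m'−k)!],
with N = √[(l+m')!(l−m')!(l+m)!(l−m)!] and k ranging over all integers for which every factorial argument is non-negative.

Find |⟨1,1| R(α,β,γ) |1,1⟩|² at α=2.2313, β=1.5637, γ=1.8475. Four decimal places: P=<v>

P=0.2536

D^1_{1,1}(2.2313,1.5637,1.8475) = e^{-i·1·2.2313}·d^1_{1,1}(1.5637)·e^{-i·1·1.8475}. Compute d first:
c=cos(1.563700/2)=0.709611, s=sin(1.563700/2)=0.704593; N=√[2·1·2·1]=2.000000
The bounds max(0,m−m')=0 and min(l+m,l−m')=0 give 1 term
  k=0: (−1)^0·2.0000/(2)·0.7096^2·0.7046^0 = +0.503548
d^1_{1,1}(1.5637) = +0.503548
|D^1_{1,1}|² = |d^1_{1,1}(β)|² = (+0.503548)² = 0.253561 (the z-rotation phases have unit modulus)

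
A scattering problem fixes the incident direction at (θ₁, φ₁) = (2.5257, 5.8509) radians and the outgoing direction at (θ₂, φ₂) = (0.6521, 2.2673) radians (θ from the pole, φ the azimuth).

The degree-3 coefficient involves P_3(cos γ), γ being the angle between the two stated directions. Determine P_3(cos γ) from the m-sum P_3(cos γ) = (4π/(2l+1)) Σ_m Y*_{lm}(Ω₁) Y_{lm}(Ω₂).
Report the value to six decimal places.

-0.802663

Addition theorem: P_3(cos γ) = (4π/7) Σ_m Y*_{lm}(Ω₁) Y_{lm}(Ω₂), m = −3…3:
  m=-3: Y*=+0.021760-0.077436i  Y=+0.080980-0.046228i  product -0.001818-0.007277i
  m=-2: Y*=-0.180668+0.211806i  Y=-0.052905+0.294429i  product -0.052804-0.064399i
  m=-1: Y*=+0.395224-0.182352i  Y=-0.271601-0.324754i  product -0.166563-0.078823i
  m=+0: Y*=-0.100943-0.000000i  Y=+0.047049+0.000000i  product -0.004749-0.000000i
  m=+1: Y*=-0.395224-0.182352i  Y=+0.271601-0.324754i  product -0.166563+0.078823i
  m=+2: Y*=-0.180668-0.211806i  Y=-0.052905-0.294429i  product -0.052804+0.064399i
  m=+3: Y*=-0.021760-0.077436i  Y=-0.080980-0.046228i  product -0.001818+0.007277i
Σ over m = -0.447117+0.000000i; ×(4π/7) → -0.802663+0.000000i. Real part: -0.802663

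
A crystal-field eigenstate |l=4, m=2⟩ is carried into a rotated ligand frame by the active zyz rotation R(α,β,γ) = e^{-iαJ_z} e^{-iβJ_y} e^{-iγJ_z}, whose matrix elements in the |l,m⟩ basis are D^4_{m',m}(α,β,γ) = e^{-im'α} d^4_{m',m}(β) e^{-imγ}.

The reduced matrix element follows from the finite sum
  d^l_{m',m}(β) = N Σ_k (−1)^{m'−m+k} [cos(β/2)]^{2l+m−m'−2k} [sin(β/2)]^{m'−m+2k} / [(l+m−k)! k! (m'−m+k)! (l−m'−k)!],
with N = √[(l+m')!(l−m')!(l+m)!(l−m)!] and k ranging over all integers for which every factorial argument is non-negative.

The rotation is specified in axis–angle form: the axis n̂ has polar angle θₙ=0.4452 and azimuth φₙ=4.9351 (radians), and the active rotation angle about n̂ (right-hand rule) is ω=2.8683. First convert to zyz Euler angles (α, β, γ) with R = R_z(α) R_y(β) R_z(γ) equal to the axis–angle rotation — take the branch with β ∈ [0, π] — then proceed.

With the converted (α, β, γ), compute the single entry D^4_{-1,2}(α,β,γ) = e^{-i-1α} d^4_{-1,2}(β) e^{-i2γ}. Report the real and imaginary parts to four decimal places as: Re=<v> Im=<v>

Axis–angle → zyz. n̂ = (sinθₙcosφₙ, sinθₙsinφₙ, cosθₙ) = (+0.095117, -0.420003, +0.902525), ω = 2.8683.
R = I cosω + sinω [n̂]ₓ + (1−cosω) n̂n̂ᵀ gives
  R = [-0.945129, -0.322011, +0.055145; +0.165178, -0.616630, -0.769730; +0.281865, -0.718385, +0.635984]
β = atan2(√(R₁₃²+R₂₃²), R₃₃) = 0.881514; α = atan2(R₂₃, R₁₃) mod 2π = 4.783909; γ = atan2(R₃₂, −R₃₁) mod 2π = 4.338487
Split into d^4_{-1,2}(β=0.8815) × two z-phases.
Half-angle: c=0.904429, s=0.426624. N=√(6·120·720·2)=1018.233765
The bounds max(0,m−m')=3 and min(l+m,l−m')=5 give 3 terms
  k=3: (−1)^0·1018.2338/(72)·0.9044^5·0.4266^3 = +0.664544
  k=4: (−1)^1·1018.2338/(48)·0.9044^3·0.4266^5 = -0.221798
  k=5: (−1)^2·1018.2338/(240)·0.9044^1·0.4266^7 = +0.009870
d^4_{-1,2}(0.8815) = +0.664544 -0.221798 +0.009870 = +0.452617
Attach z-rotation phases: D = e^{-i(-1)(4.7839)}·(+0.452617)·e^{-i(2)(4.3385)} = -0.330720+0.309008i

Re=-0.3307 Im=0.3090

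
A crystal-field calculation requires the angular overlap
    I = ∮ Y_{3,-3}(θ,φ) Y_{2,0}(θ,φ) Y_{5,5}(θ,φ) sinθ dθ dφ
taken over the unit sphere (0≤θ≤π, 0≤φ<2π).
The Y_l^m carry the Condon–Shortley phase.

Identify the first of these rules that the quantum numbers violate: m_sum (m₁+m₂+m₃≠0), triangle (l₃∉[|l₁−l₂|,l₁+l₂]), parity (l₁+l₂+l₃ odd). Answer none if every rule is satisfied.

Σmᵢ = 2  ✗
l₃∈[|l₁−l₂|,l₁+l₂]=[1,5], have l₃=5
Σlᵢ = 10 ⇒ even

m_sum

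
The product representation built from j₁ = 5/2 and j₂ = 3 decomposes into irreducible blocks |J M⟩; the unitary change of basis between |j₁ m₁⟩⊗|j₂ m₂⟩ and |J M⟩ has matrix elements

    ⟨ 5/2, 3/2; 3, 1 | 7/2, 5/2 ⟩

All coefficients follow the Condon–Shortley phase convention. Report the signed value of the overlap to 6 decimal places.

triangle: 2!·3!·4!/10! = 288/3628800
(j±m)!: 4!·1!·4!·2!·6!·1! = 829440
prefactor² = (2J+1)·Δ·N² = 18432/35
  k=0: +1/(0!·2!·1!·4!·2!·0!) = 1/96
  k=1: −1/(1!·1!·0!·3!·3!·1!) = -1/36
Σ = -5/288  ⇒  CG² = 18432/35·(-5/288)² = 10/63
CG = −√(10/63) = -0.398410

−√(10/63) ≈ -0.398410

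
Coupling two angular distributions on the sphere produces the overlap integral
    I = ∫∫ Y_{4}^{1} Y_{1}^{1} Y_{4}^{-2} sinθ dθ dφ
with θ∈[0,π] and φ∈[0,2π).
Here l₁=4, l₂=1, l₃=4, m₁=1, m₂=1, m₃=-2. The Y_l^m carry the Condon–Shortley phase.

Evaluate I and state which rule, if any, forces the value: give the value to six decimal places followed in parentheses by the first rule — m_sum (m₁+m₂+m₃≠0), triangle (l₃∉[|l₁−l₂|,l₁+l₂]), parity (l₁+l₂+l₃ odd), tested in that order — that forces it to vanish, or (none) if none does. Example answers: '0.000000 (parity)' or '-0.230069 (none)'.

Σlᵢ=9 odd — θ-integrand is odd under cosθ→−cosθ; I=0

0.000000 (parity)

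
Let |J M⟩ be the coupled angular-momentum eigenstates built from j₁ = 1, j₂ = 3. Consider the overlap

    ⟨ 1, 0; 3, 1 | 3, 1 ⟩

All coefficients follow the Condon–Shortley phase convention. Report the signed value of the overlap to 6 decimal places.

j₁+j₂−J=1  J+j₁−j₂=1  J−j₁+j₂=5  j₁+j₂+J+1=8
(j₁±m₁, j₂±m₂, J±M) = (1,1,4,2,4,2)
P² = 48
sum k=0..1:
  [0] +1/24 = 1/24
  [1] −1/12 = -1/12
S = -1/24
C² = P²·S² = 1/12 ; C = -0.288675

−√(1/12) = -0.288675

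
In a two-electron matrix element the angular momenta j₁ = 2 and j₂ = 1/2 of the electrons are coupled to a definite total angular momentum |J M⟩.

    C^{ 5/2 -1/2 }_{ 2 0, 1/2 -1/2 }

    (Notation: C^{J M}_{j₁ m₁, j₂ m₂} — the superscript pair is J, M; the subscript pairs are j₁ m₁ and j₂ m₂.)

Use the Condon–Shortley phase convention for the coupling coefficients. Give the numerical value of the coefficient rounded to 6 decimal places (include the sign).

+0.774597

√[6·0!4!1!/6! · 2!2!0!1!2!3!] = √(48/5)
  +(−1)^0/∏(0,0,2,0,2,1)! = 1/4  (running 1/4)
⟨..|..⟩ = √(48/5)·(1/4) = +0.774597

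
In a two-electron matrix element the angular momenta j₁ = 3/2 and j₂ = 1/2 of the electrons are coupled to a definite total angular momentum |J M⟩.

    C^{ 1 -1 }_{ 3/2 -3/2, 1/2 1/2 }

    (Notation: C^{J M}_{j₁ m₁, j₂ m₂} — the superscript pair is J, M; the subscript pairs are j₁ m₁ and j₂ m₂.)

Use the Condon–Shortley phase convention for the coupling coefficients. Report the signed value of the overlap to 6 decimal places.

-0.866025  (= −√(3/4))

√[3·1!2!0!/4! · 0!3!1!0!0!2!] = √(3)
  +(−1)^1/∏(1,0,2,0,0,0)! = -1/2  (running -1/2)
⟨..|..⟩ = √(3)·(-1/2) = -0.866025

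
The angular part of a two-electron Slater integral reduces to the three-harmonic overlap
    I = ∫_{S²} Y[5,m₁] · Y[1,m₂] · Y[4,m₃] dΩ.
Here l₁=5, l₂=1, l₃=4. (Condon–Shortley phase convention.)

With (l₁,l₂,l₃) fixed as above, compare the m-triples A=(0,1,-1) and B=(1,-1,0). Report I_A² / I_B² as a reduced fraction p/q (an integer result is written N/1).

2/3

l's match ⇒ only the (l;m) 3-j factors differ between A and B.
A: triangle coeff Δ(5,1,4) = 1/495; Σ_t [2,2]: t=2:+1/1440 = 1/1440; (3j)²=2/99 [(5 1 4; 0 1 -1)], sign=-1
B: triangle coeff Δ(5,1,4) = 1/495; Σ_t [0,0]: t=0:+1/1152 = 1/1152; (3j)²=1/33 [(5 1 4; 1 -1 0)], sign=+1
I_A²/I_B² = (2/99)/(1/33) = 2/3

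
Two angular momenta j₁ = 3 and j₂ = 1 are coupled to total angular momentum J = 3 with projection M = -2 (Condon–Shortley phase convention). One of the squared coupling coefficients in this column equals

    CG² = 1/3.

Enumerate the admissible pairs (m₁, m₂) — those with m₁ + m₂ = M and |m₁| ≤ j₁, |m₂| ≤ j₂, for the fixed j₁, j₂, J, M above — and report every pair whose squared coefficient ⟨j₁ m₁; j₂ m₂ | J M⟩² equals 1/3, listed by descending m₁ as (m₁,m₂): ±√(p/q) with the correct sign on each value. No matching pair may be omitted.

Admissible pairs with m₁+m₂ = M = -2: (-3,1), (-2,0), (-1,-1)
  (m₁,m₂)=(-1,-1): CG² = 5/12, CG = +√(5/12)
  (m₁,m₂)=(-2,0): CG² = 1/3, CG = −√(1/3)   ← matches the target
  (m₁,m₂)=(-3,1): CG² = 1/4, CG = −√(1/4)
Pairs with CG² = 1/3: (-2,0): −√(1/3)

(-2,0): −√(1/3)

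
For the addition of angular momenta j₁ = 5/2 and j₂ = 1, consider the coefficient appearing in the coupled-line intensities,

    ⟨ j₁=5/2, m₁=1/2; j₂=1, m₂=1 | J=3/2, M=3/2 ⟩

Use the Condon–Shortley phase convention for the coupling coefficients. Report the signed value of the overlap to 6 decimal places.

+0.258199

j₁+j₂−J=2  J+j₁−j₂=3  J−j₁+j₂=0  j₁+j₂+J+1=6
(j₁±m₁, j₂±m₂, J±M) = (3,2,2,0,3,0)
P² = 48/5
sum k=2..2:
  [2] +1/12 = 1/12
S = 1/12
C² = P²·S² = 1/15 ; C = +0.258199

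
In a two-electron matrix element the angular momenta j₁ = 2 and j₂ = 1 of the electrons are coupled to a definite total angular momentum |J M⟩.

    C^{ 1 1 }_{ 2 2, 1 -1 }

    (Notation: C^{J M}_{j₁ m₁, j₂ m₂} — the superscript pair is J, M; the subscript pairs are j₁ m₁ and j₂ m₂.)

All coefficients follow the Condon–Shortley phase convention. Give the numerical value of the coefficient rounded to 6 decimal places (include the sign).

+√(3/5) ≈ +0.774597

triangle: 2!·2!·0!/5! = 4/120
(j±m)!: 4!·0!·0!·2!·2!·0! = 96
prefactor² = (2J+1)·Δ·N² = 48/5
  k=0: +1/(0!·2!·0!·0!·2!·0!) = 1/4
Σ = 1/4  ⇒  CG² = 48/5·(1/4)² = 3/5
CG = +√(3/5) = +0.774597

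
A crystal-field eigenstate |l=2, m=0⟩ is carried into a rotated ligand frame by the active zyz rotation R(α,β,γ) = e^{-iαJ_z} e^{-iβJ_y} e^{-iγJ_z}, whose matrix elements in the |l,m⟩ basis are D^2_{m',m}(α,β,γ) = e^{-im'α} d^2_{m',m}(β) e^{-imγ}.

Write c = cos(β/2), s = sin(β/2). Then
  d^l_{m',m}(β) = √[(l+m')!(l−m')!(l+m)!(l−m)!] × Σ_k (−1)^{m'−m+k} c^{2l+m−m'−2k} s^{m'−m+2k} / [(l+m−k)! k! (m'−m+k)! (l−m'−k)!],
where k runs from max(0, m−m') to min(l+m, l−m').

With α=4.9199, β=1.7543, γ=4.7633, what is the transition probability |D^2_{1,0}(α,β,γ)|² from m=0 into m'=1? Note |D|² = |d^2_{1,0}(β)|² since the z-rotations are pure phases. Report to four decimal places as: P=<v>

Split into d^2_{1,0}(β=1.7543) × two z-phases.
c=cos(1.754300/2)=0.639345, s=sin(1.754300/2)=0.768920; N=√[6·1·2·2]=4.898979
k: max(0,(0)−(1))=0 … min(2+(0),2−(1))=1
  k=0: (−1)^1·4.8990/(2)·0.6393^3·0.7689^1 = -0.492224
  k=1: (−1)^2·4.8990/(2)·0.6393^1·0.7689^3 = +0.711958
d^2_{1,0}(1.7543) = -0.492224 +0.711958 = +0.219734
|D^2_{1,0}|² = |d^2_{1,0}(β)|² = (+0.219734)² = 0.048283 (the z-rotation phases have unit modulus)

P=0.0483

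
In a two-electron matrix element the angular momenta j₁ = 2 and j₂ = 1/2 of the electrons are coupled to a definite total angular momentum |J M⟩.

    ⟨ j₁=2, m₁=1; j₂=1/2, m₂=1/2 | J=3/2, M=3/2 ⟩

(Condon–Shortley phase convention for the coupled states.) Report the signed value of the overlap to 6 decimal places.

triangle: 1!*3!*0!/5! = 6/120
(j±m)!: 3!*1!*1!*0!*3!*0! = 36
prefactor² = (2J+1)*Δ*N² = 36/5
  k=1: −1/(1!*0!*0!*0!*3!*0!) = -1/6
Σ = -1/6  ⇒  CG² = 36/5*(-1/6)² = 1/5
CG = −√(1/5) = -0.447214

-0.447214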